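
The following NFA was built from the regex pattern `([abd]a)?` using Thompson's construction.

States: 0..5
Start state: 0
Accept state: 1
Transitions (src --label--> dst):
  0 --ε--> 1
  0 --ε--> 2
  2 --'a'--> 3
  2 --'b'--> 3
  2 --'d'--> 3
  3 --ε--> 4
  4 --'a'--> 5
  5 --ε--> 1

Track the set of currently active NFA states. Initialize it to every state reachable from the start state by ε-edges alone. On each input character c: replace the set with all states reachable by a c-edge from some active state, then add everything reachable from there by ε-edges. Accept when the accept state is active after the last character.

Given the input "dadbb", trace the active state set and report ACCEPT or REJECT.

Answer: REJECT

Derivation:
S₀ = ε-closure({0}) = {0,1,2}
'd' @ 1: {3,4}
'a' @ 2: {1,5}  (accept∈set)
'd' @ 3: {}  — state set empty
rest 'bb' ignored (set empty)
end set {} — state 1 not in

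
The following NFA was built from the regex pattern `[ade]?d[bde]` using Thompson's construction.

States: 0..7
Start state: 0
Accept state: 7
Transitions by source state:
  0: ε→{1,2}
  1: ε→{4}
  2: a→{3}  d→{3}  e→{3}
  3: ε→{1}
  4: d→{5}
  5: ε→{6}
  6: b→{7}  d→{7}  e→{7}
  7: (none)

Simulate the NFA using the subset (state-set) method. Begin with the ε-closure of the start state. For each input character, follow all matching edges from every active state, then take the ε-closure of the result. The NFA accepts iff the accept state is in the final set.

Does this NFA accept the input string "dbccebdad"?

Answer: REJECT

Trace:
start: ε-closure({0}) = {0,1,2,4}
'd' @ 1: {1,3,4,5,6}
'b' @ 2: {7}  [accepting]
'c' @ 3: {}  — dead — no transitions
rest 'cebdad' ignored (set empty)
end set {} — state 7 not in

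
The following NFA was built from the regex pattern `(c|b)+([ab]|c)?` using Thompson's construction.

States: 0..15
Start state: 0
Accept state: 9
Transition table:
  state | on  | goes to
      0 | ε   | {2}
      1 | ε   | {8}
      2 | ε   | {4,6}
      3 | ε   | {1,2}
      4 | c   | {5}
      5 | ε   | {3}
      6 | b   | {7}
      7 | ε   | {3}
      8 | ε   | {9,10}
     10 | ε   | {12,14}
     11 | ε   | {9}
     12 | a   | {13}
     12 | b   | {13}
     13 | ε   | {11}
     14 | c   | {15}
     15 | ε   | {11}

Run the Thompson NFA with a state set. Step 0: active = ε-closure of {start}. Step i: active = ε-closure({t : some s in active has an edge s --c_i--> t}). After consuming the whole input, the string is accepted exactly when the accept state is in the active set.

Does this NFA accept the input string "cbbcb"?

S₀ = ε-closure({0}) = {0,2,4,6}
'c' @ 1: {1,2,3,4,5,6,8,9,10,12,14}  [accepting]
'b' @ 2: {1,2,3,4,6,7,8,9,10,11,12,13,14}  [accepting]
'b' @ 3: {1,2,3,4,6,7,8,9,10,11,12,13,14}  [accepting]
'c' @ 4: {1,2,3,4,5,6,8,9,10,11,12,14,15}  [accepting]
'b' @ 5: {1,2,3,4,6,7,8,9,10,11,12,13,14}  [accepting]
after full input: {1,2,3,4,6,7,8,9,10,11,12,13,14}  (accept=9 in)

Answer: ACCEPT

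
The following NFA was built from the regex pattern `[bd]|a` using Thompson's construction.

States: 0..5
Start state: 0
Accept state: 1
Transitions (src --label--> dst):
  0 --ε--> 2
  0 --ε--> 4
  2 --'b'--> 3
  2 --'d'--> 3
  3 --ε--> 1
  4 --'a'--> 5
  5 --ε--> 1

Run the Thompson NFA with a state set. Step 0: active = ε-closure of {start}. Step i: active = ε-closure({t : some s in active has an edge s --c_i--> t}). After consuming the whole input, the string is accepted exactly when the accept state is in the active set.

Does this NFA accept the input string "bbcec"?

S₀ = ε-closure({0}) = {0,2,4}
'b' @ 1: {1,3}  [accepting]
'b' @ 2: {}  — no active states
rest 'cec' ignored (set empty)
final: {}; accept 1 not in set

Answer: REJECT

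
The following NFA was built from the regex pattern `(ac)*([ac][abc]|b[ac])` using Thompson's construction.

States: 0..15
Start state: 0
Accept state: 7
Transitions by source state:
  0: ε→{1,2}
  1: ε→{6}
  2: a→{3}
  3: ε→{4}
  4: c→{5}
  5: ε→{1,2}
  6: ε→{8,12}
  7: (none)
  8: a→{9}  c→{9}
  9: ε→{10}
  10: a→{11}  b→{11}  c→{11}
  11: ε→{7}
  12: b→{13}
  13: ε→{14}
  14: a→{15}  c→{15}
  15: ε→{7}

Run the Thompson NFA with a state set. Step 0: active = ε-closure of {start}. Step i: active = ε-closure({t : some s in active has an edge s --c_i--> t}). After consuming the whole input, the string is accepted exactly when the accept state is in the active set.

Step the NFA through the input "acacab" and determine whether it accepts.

Answer: ACCEPT

Derivation:
S₀ = ε-closure({0}) = {0,1,2,6,8,12}
'a' @ 1: {3,4,9,10}
'c' @ 2: {1,2,5,6,7,8,11,12}  (accept∈set)
'a' @ 3: {3,4,9,10}
'c' @ 4: {1,2,5,6,7,8,11,12}  (accept∈set)
'a' @ 5: {3,4,9,10}
'b' @ 6: {7,11}  (accept∈set)
after full input: {7,11}  (accept=7 in)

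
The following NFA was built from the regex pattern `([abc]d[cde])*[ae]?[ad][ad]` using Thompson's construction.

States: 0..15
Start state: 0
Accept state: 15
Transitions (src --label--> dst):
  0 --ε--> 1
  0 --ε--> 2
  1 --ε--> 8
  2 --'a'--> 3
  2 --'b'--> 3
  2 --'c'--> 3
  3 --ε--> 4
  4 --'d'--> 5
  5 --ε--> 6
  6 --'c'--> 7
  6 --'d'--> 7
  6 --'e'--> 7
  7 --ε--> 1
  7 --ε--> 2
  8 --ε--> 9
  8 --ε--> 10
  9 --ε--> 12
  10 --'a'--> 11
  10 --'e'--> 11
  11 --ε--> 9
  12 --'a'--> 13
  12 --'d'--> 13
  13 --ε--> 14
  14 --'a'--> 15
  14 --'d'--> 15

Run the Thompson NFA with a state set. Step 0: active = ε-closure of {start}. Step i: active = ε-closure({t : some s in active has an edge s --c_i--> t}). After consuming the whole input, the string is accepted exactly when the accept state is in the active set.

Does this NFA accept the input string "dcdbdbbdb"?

S₀ = ε-closure({0}) = {0,1,2,8,9,10,12}
'd' @ 1: {13,14}
'c' @ 2: {}  — no active states
rest 'dbdbbdb' ignored (set empty)
final: {}; accept 15 not in set

Answer: REJECT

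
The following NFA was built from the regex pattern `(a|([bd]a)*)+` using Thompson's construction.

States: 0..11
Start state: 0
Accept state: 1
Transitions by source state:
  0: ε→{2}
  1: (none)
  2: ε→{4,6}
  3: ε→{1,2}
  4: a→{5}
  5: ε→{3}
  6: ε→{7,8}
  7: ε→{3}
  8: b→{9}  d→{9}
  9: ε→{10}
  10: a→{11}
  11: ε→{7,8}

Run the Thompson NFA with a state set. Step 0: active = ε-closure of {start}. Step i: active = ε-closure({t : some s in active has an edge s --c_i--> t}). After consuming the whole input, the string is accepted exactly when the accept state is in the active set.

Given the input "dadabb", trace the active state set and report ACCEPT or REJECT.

Answer: REJECT

Steps:
start: ε-closure({0}) = {0,1,2,3,4,6,7,8}
'd' @ 1: {9,10}
'a' @ 2: {1,2,3,4,6,7,8,11}  [accepting]
'd' @ 3: {9,10}
'a' @ 4: {1,2,3,4,6,7,8,11}  [accepting]
'b' @ 5: {9,10}
'b' @ 6: {}  — state set empty
end set {} — state 1 not in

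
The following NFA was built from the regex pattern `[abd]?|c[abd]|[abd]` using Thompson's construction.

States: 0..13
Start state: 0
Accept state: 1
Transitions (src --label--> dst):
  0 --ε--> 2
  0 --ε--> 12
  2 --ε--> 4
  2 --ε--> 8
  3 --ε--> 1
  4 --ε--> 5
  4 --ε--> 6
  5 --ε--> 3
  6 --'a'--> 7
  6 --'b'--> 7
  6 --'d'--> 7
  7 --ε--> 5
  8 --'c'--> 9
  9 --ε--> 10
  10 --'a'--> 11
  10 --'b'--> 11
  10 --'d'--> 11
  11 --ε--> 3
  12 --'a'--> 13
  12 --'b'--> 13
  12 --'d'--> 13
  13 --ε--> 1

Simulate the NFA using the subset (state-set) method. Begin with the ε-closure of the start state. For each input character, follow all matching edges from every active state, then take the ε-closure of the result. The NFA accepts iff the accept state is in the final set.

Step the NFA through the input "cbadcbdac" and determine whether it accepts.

Answer: REJECT

Trace:
start: ε-closure({0}) = {0,1,2,3,4,5,6,8,12}
'c' @ 1: {9,10}
'b' @ 2: {1,3,11}  (accept∈set)
'a' @ 3: {}  — no active states
rest 'dcbdac' ignored (set empty)
final: {}; accept 1 not in set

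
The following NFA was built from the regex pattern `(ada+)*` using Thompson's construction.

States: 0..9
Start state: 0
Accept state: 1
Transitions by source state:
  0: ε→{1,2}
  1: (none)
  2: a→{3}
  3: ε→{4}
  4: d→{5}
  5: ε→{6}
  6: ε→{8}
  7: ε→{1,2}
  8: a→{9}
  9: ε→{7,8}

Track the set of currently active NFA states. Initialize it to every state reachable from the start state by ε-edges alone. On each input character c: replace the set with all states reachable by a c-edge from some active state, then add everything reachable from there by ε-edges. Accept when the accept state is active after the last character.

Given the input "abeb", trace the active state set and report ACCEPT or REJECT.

Answer: REJECT

Derivation:
S₀ = ε-closure({0}) = {0,1,2}
'a' @ 1: {3,4}
'b' @ 2: {}  — dead — no transitions
rest 'eb' ignored (set empty)
after full input: {}  (accept=1 not in)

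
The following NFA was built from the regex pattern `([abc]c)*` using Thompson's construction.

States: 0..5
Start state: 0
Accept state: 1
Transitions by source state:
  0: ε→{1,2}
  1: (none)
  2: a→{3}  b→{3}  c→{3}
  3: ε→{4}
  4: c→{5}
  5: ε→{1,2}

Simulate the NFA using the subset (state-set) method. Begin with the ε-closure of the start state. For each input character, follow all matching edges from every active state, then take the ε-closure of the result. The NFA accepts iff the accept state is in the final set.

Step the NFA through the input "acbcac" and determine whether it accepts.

S₀ = ε-closure({0}) = {0,1,2}
'a' @ 1: {3,4}
'c' @ 2: {1,2,5}  (accept∈set)
'b' @ 3: {3,4}
'c' @ 4: {1,2,5}  (accept∈set)
'a' @ 5: {3,4}
'c' @ 6: {1,2,5}  (accept∈set)
final: {1,2,5}; accept 1 in set

Answer: ACCEPT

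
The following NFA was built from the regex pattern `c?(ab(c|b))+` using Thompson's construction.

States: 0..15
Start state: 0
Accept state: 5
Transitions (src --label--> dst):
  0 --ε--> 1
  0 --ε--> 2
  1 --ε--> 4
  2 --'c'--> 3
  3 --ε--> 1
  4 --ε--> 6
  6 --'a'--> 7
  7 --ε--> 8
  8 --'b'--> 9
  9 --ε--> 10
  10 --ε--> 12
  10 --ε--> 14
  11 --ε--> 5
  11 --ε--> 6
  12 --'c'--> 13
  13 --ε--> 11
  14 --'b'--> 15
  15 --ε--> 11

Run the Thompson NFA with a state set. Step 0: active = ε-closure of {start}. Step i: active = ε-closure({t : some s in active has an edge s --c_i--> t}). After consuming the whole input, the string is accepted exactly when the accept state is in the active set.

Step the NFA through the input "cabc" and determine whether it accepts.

S₀ = ε-closure({0}) = {0,1,2,4,6}
'c' @ 1: {1,3,4,6}
'a' @ 2: {7,8}
'b' @ 3: {9,10,12,14}
'c' @ 4: {5,6,11,13}  [accepting]
final: {5,6,11,13}; accept 5 in set

Answer: ACCEPT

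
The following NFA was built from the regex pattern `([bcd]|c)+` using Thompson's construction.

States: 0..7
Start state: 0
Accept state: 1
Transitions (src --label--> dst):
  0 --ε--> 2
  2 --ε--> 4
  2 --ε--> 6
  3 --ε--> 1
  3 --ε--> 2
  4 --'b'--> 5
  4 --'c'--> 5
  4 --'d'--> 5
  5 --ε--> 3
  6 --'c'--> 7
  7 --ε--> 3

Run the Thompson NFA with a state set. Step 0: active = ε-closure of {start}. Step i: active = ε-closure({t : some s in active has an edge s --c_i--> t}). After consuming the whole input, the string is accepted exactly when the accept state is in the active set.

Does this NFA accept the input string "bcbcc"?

Answer: ACCEPT

Steps:
S₀ = ε-closure({0}) = {0,2,4,6}
'b' @ 1: {1,2,3,4,5,6}  ✓accept
'c' @ 2: {1,2,3,4,5,6,7}  ✓accept
'b' @ 3: {1,2,3,4,5,6}  ✓accept
'c' @ 4: {1,2,3,4,5,6,7}  ✓accept
'c' @ 5: {1,2,3,4,5,6,7}  ✓accept
final: {1,2,3,4,5,6,7}; accept 1 in set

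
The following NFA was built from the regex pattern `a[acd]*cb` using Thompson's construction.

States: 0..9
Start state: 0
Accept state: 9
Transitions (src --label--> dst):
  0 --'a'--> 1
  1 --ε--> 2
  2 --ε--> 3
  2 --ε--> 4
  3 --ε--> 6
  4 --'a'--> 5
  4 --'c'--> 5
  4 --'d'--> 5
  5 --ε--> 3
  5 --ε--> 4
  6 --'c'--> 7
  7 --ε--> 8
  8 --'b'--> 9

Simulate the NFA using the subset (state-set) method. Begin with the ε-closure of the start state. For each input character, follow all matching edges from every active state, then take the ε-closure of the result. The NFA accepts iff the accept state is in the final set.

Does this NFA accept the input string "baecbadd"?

Answer: REJECT

Trace:
initial (ε-close {0}): {0}
'b' @ 1: {}  — no active states
rest 'aecbadd' ignored (set empty)
final: {}; accept 9 not in set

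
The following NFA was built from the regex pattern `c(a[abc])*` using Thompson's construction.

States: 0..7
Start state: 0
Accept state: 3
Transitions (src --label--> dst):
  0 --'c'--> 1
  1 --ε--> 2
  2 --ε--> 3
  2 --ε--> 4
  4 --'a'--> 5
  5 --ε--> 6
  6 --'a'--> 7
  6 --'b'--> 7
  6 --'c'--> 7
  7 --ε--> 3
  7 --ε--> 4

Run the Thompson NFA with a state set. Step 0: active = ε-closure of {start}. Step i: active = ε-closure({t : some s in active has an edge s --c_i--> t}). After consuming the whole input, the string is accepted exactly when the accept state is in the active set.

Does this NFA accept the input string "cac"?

initial (ε-close {0}): {0}
'c' @ 1: {1,2,3,4}  [accepting]
'a' @ 2: {5,6}
'c' @ 3: {3,4,7}  [accepting]
end set {3,4,7} — state 3 in

Answer: ACCEPT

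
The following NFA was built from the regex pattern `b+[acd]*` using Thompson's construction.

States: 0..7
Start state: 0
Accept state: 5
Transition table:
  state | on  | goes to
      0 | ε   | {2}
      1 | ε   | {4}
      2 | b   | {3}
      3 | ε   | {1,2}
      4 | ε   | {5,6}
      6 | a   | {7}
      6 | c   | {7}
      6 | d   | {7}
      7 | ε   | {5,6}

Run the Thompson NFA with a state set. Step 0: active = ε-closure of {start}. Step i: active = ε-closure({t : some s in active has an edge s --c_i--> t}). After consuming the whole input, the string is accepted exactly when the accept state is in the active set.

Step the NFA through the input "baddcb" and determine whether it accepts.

S₀ = ε-closure({0}) = {0,2}
'b' @ 1: {1,2,3,4,5,6}  [accepting]
'a' @ 2: {5,6,7}  [accepting]
'd' @ 3: {5,6,7}  [accepting]
'd' @ 4: {5,6,7}  [accepting]
'c' @ 5: {5,6,7}  [accepting]
'b' @ 6: {}  — no active states
after full input: {}  (accept=5 not in)

Answer: REJECT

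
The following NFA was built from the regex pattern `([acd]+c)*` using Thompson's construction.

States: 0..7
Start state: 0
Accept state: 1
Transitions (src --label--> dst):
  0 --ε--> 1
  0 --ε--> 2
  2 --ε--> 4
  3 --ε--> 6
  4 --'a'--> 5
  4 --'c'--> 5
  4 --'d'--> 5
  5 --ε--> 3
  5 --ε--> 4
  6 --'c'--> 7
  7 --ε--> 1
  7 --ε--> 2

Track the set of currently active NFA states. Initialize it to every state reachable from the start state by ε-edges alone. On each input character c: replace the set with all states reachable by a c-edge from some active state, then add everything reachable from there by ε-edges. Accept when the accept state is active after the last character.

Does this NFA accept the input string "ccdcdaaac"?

Answer: ACCEPT

Trace:
S₀ = ε-closure({0}) = {0,1,2,4}
'c' @ 1: {3,4,5,6}
'c' @ 2: {1,2,3,4,5,6,7}  (accept∈set)
'd' @ 3: {3,4,5,6}
'c' @ 4: {1,2,3,4,5,6,7}  (accept∈set)
'd' @ 5: {3,4,5,6}
'a' @ 6: {3,4,5,6}
'a' @ 7: {3,4,5,6}
'a' @ 8: {3,4,5,6}
'c' @ 9: {1,2,3,4,5,6,7}  (accept∈set)
final: {1,2,3,4,5,6,7}; accept 1 in set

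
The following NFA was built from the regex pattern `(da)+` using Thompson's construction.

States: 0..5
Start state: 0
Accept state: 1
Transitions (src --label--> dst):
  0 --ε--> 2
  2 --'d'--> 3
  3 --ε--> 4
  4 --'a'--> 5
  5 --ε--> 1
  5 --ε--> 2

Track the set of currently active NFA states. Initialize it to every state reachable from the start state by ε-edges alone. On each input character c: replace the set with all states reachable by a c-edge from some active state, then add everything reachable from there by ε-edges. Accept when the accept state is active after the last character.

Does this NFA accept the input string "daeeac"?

Answer: REJECT

Steps:
S₀ = ε-closure({0}) = {0,2}
'd' @ 1: {3,4}
'a' @ 2: {1,2,5}  (accept∈set)
'e' @ 3: {}  — state set empty
rest 'eac' ignored (set empty)
after full input: {}  (accept=1 not in)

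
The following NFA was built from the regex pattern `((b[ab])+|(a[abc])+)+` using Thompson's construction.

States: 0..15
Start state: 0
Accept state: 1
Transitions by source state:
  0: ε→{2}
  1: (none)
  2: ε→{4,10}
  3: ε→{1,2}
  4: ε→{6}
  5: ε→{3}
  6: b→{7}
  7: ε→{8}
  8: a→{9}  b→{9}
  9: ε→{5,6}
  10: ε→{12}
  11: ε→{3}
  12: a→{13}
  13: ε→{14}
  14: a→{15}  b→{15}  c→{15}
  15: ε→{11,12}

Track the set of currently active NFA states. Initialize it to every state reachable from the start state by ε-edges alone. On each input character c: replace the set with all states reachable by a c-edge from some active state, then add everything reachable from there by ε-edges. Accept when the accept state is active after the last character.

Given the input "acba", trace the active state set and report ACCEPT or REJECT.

S₀ = ε-closure({0}) = {0,2,4,6,10,12}
'a' @ 1: {13,14}
'c' @ 2: {1,2,3,4,6,10,11,12,15}  ✓accept
'b' @ 3: {7,8}
'a' @ 4: {1,2,3,4,5,6,9,10,12}  ✓accept
after full input: {1,2,3,4,5,6,9,10,12}  (accept=1 in)

Answer: ACCEPT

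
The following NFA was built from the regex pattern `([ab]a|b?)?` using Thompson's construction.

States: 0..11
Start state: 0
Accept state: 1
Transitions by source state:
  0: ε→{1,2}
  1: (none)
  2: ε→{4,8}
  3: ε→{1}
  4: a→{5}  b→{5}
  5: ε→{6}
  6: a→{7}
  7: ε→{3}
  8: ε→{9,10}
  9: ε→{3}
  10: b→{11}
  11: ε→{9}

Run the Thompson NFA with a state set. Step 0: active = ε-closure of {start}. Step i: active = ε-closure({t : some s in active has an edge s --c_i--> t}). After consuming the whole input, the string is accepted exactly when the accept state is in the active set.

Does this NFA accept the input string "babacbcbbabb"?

Answer: REJECT

Trace:
S₀ = ε-closure({0}) = {0,1,2,3,4,8,9,10}
'b' @ 1: {1,3,5,6,9,11}  ✓accept
'a' @ 2: {1,3,7}  ✓accept
'b' @ 3: {}  — dead — no transitions
rest 'acbcbbabb' ignored (set empty)
final: {}; accept 1 not in set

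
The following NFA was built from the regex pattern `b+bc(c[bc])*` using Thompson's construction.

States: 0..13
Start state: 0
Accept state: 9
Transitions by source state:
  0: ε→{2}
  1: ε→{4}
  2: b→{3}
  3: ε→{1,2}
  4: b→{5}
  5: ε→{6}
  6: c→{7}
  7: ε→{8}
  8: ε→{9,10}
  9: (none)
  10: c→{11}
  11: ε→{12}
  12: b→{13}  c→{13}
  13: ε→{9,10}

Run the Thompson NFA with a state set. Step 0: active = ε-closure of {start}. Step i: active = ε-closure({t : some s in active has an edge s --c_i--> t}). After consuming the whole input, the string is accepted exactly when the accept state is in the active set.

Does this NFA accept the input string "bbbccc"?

S₀ = ε-closure({0}) = {0,2}
'b' @ 1: {1,2,3,4}
'b' @ 2: {1,2,3,4,5,6}
'b' @ 3: {1,2,3,4,5,6}
'c' @ 4: {7,8,9,10}  [accepting]
'c' @ 5: {11,12}
'c' @ 6: {9,10,13}  [accepting]
after full input: {9,10,13}  (accept=9 in)

Answer: ACCEPT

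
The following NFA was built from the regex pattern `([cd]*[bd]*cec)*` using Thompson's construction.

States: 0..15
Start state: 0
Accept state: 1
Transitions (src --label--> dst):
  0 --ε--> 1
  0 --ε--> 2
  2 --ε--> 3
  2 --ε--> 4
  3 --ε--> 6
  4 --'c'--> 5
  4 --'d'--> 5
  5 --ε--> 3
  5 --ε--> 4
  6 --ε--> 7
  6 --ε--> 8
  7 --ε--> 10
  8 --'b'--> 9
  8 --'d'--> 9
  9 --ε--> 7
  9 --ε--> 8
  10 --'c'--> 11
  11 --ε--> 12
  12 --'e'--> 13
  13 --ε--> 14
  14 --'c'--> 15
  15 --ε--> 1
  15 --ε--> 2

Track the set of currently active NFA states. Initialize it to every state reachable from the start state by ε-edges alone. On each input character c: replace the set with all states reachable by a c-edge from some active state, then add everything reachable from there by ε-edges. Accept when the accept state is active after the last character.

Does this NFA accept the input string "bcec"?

start: ε-closure({0}) = {0,1,2,3,4,6,7,8,10}
'b' @ 1: {7,8,9,10}
'c' @ 2: {11,12}
'e' @ 3: {13,14}
'c' @ 4: {1,2,3,4,6,7,8,10,15}  (accept∈set)
final: {1,2,3,4,6,7,8,10,15}; accept 1 in set

Answer: ACCEPT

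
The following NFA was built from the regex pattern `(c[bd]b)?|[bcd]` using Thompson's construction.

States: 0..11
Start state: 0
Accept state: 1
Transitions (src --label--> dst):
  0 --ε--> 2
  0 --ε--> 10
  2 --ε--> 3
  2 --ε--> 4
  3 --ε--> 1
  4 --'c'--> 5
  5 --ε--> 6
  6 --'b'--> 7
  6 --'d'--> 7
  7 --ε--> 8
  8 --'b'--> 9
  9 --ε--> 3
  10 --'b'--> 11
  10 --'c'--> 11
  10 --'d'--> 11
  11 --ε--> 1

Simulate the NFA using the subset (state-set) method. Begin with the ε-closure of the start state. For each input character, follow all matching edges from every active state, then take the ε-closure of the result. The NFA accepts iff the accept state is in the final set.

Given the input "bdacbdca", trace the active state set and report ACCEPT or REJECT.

initial (ε-close {0}): {0,1,2,3,4,10}
'b' @ 1: {1,11}  [accepting]
'd' @ 2: {}  — dead — no transitions
rest 'acbdca' ignored (set empty)
final: {}; accept 1 not in set

Answer: REJECT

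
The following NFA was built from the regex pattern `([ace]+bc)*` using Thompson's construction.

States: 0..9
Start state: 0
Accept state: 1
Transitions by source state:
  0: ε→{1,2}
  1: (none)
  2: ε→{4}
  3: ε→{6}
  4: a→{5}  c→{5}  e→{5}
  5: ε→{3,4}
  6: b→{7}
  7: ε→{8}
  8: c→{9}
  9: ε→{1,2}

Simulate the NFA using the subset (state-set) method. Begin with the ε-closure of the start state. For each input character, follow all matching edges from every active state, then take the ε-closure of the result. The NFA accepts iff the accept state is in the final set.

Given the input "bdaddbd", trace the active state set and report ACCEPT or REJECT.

Answer: REJECT

Trace:
S₀ = ε-closure({0}) = {0,1,2,4}
'b' @ 1: {}  — state set empty
rest 'daddbd' ignored (set empty)
end set {} — state 1 not in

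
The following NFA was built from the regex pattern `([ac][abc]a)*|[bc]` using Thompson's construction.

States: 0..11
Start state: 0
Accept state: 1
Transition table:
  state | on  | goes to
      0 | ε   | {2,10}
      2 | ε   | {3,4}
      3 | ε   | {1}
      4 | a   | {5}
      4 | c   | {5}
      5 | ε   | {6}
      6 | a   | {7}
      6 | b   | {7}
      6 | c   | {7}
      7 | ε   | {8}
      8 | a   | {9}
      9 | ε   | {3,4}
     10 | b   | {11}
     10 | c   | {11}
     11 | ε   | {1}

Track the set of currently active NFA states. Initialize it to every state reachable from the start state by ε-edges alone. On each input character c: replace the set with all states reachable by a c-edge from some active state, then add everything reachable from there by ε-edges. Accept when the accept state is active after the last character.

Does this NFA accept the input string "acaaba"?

start: ε-closure({0}) = {0,1,2,3,4,10}
'a' @ 1: {5,6}
'c' @ 2: {7,8}
'a' @ 3: {1,3,4,9}  [accepting]
'a' @ 4: {5,6}
'b' @ 5: {7,8}
'a' @ 6: {1,3,4,9}  [accepting]
after full input: {1,3,4,9}  (accept=1 in)

Answer: ACCEPT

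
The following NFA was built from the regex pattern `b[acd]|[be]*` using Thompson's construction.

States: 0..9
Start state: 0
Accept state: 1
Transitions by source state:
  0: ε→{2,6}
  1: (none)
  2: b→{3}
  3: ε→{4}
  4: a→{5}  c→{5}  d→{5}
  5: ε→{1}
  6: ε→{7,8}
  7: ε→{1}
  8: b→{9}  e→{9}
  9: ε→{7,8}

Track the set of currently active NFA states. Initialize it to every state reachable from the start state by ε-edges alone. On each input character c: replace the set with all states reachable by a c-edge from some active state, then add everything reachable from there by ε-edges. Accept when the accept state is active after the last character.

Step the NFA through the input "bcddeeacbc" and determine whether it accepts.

Answer: REJECT

Trace:
initial (ε-close {0}): {0,1,2,6,7,8}
'b' @ 1: {1,3,4,7,8,9}  ✓accept
'c' @ 2: {1,5}  ✓accept
'd' @ 3: {}  — state set empty
rest 'deeacbc' ignored (set empty)
end set {} — state 1 not in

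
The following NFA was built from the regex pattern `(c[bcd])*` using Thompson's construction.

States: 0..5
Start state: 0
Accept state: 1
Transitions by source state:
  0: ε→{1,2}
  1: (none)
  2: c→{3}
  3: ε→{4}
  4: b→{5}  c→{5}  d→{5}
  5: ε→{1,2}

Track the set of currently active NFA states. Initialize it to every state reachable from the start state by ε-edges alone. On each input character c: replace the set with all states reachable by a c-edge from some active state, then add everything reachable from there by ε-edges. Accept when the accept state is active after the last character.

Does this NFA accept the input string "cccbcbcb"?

start: ε-closure({0}) = {0,1,2}
'c' @ 1: {3,4}
'c' @ 2: {1,2,5}  ✓accept
'c' @ 3: {3,4}
'b' @ 4: {1,2,5}  ✓accept
'c' @ 5: {3,4}
'b' @ 6: {1,2,5}  ✓accept
'c' @ 7: {3,4}
'b' @ 8: {1,2,5}  ✓accept
end set {1,2,5} — state 1 in

Answer: ACCEPT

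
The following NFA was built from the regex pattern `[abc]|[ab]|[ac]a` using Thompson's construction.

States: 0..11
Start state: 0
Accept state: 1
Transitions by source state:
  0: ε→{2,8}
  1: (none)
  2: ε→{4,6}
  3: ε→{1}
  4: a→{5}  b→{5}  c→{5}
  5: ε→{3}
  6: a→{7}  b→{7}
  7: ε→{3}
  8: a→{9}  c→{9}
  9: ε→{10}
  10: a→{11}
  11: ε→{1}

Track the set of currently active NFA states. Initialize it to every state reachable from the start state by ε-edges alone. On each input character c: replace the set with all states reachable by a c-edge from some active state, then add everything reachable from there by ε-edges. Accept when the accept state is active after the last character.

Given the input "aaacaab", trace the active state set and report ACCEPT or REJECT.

Answer: REJECT

Trace:
start: ε-closure({0}) = {0,2,4,6,8}
'a' @ 1: {1,3,5,7,9,10}  (accept∈set)
'a' @ 2: {1,11}  (accept∈set)
'a' @ 3: {}  — no active states
rest 'caab' ignored (set empty)
end set {} — state 1 not in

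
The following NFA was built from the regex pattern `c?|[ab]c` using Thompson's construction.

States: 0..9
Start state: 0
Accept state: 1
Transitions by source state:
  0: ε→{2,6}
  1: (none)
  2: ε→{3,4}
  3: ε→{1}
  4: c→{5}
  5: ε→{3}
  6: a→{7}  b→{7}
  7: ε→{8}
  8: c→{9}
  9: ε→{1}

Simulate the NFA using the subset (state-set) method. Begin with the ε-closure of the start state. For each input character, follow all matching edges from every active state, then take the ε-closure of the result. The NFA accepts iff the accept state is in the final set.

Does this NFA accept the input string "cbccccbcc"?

S₀ = ε-closure({0}) = {0,1,2,3,4,6}
'c' @ 1: {1,3,5}  [accepting]
'b' @ 2: {}  — state set empty
rest 'ccccbcc' ignored (set empty)
final: {}; accept 1 not in set

Answer: REJECT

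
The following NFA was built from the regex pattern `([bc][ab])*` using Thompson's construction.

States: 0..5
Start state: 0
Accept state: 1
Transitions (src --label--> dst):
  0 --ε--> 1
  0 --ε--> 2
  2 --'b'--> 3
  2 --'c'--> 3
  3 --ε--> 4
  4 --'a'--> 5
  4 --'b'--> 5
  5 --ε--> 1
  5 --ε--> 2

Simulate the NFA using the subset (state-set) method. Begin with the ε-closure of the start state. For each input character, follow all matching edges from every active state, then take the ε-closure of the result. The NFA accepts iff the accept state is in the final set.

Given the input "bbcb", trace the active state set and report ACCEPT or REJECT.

initial (ε-close {0}): {0,1,2}
'b' @ 1: {3,4}
'b' @ 2: {1,2,5}  ✓accept
'c' @ 3: {3,4}
'b' @ 4: {1,2,5}  ✓accept
final: {1,2,5}; accept 1 in set

Answer: ACCEPT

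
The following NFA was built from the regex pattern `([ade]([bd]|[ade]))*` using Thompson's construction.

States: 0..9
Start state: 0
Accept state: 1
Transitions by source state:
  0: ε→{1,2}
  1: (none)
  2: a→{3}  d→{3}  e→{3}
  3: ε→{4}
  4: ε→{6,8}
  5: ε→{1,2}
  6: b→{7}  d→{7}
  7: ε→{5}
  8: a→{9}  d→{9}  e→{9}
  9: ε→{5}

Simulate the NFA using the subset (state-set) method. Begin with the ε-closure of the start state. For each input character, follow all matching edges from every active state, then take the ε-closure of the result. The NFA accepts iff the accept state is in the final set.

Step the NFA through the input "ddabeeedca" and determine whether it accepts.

initial (ε-close {0}): {0,1,2}
'd' @ 1: {3,4,6,8}
'd' @ 2: {1,2,5,7,9}  [accepting]
'a' @ 3: {3,4,6,8}
'b' @ 4: {1,2,5,7}  [accepting]
'e' @ 5: {3,4,6,8}
'e' @ 6: {1,2,5,9}  [accepting]
'e' @ 7: {3,4,6,8}
'd' @ 8: {1,2,5,7,9}  [accepting]
'c' @ 9: {}  — dead — no transitions
rest 'a' ignored (set empty)
final: {}; accept 1 not in set

Answer: REJECT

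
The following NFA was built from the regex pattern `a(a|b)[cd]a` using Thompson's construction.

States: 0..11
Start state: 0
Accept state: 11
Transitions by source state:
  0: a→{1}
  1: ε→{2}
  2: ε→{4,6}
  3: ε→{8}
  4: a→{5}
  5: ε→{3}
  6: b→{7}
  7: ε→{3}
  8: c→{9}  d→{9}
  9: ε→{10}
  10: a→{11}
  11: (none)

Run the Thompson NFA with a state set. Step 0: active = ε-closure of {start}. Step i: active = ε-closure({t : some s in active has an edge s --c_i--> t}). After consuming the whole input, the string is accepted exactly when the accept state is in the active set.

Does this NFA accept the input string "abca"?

Answer: ACCEPT

Derivation:
S₀ = ε-closure({0}) = {0}
'a' @ 1: {1,2,4,6}
'b' @ 2: {3,7,8}
'c' @ 3: {9,10}
'a' @ 4: {11}  ✓accept
after full input: {11}  (accept=11 in)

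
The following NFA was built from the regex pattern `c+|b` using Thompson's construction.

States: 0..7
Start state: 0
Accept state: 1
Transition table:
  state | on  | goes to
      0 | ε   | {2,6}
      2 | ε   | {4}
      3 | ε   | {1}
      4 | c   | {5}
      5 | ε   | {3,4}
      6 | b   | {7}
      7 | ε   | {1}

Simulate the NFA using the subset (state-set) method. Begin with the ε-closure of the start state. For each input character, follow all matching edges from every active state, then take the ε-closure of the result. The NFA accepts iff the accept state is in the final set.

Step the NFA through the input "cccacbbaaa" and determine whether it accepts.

Answer: REJECT

Steps:
S₀ = ε-closure({0}) = {0,2,4,6}
'c' @ 1: {1,3,4,5}  [accepting]
'c' @ 2: {1,3,4,5}  [accepting]
'c' @ 3: {1,3,4,5}  [accepting]
'a' @ 4: {}  — no active states
rest 'cbbaaa' ignored (set empty)
end set {} — state 1 not in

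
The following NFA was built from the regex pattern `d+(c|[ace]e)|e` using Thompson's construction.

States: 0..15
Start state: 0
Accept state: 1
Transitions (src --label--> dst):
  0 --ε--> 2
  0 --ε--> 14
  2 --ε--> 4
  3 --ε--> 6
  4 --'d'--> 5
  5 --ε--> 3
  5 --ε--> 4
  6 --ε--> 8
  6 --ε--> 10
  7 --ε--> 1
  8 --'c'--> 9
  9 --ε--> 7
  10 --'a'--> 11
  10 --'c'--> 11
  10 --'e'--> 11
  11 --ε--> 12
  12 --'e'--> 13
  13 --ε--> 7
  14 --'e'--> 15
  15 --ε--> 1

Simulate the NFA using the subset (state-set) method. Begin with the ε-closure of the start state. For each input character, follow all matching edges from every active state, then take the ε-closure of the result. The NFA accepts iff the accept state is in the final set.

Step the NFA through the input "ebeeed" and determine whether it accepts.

Answer: REJECT

Steps:
initial (ε-close {0}): {0,2,4,14}
'e' @ 1: {1,15}  [accepting]
'b' @ 2: {}  — no active states
rest 'eeed' ignored (set empty)
end set {} — state 1 not in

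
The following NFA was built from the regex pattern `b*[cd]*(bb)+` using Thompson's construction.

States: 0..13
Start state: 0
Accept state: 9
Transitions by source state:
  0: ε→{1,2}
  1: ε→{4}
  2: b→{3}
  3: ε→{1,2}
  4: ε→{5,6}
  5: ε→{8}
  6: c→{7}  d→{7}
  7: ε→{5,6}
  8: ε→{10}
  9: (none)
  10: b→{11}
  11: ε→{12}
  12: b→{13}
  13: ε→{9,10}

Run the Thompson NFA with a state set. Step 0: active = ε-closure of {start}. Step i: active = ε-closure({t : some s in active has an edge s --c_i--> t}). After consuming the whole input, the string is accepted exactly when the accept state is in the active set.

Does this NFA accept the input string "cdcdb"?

initial (ε-close {0}): {0,1,2,4,5,6,8,10}
'c' @ 1: {5,6,7,8,10}
'd' @ 2: {5,6,7,8,10}
'c' @ 3: {5,6,7,8,10}
'd' @ 4: {5,6,7,8,10}
'b' @ 5: {11,12}
after full input: {11,12}  (accept=9 not in)

Answer: REJECT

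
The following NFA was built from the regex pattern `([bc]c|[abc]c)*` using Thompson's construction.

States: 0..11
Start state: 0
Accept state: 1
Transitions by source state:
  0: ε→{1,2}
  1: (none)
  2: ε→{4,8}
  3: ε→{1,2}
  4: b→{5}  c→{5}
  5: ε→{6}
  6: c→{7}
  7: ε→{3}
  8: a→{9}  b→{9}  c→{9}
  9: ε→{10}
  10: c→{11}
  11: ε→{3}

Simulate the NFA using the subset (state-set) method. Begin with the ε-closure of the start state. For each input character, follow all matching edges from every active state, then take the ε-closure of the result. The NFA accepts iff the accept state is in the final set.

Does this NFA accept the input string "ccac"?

Answer: ACCEPT

Steps:
start: ε-closure({0}) = {0,1,2,4,8}
'c' @ 1: {5,6,9,10}
'c' @ 2: {1,2,3,4,7,8,11}  ✓accept
'a' @ 3: {9,10}
'c' @ 4: {1,2,3,4,8,11}  ✓accept
after full input: {1,2,3,4,8,11}  (accept=1 in)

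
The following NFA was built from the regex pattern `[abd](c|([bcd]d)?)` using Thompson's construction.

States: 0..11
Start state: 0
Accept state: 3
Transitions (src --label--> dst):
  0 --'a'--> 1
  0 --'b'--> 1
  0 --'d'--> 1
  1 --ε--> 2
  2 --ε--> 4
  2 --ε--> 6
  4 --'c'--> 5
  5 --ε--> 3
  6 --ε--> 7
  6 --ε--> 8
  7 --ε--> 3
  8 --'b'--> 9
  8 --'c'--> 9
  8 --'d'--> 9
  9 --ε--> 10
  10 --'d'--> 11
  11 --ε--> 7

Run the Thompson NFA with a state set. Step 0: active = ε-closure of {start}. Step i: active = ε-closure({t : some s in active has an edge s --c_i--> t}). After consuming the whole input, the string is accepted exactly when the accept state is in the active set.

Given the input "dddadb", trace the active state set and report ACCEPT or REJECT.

Answer: REJECT

Steps:
start: ε-closure({0}) = {0}
'd' @ 1: {1,2,3,4,6,7,8}  ✓accept
'd' @ 2: {9,10}
'd' @ 3: {3,7,11}  ✓accept
'a' @ 4: {}  — state set empty
rest 'db' ignored (set empty)
after full input: {}  (accept=3 not in)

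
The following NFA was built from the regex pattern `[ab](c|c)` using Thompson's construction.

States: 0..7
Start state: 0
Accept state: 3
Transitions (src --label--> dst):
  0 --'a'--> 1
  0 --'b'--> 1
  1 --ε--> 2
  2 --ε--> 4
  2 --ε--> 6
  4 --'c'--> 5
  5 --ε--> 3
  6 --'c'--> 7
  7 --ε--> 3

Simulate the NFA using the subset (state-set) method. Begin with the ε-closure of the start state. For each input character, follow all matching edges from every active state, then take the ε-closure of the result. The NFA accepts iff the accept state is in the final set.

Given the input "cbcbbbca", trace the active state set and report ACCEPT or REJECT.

Answer: REJECT

Steps:
S₀ = ε-closure({0}) = {0}
'c' @ 1: {}  — no active states
rest 'bcbbbca' ignored (set empty)
final: {}; accept 3 not in set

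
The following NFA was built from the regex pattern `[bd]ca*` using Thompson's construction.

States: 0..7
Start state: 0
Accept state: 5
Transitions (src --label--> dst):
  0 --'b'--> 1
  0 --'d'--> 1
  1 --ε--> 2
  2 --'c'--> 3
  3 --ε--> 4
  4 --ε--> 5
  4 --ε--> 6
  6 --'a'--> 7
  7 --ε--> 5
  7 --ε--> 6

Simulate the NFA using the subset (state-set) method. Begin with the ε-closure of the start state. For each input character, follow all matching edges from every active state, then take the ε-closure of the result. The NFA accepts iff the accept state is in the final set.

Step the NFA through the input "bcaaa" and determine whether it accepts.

Answer: ACCEPT

Steps:
start: ε-closure({0}) = {0}
'b' @ 1: {1,2}
'c' @ 2: {3,4,5,6}  (accept∈set)
'a' @ 3: {5,6,7}  (accept∈set)
'a' @ 4: {5,6,7}  (accept∈set)
'a' @ 5: {5,6,7}  (accept∈set)
final: {5,6,7}; accept 5 in set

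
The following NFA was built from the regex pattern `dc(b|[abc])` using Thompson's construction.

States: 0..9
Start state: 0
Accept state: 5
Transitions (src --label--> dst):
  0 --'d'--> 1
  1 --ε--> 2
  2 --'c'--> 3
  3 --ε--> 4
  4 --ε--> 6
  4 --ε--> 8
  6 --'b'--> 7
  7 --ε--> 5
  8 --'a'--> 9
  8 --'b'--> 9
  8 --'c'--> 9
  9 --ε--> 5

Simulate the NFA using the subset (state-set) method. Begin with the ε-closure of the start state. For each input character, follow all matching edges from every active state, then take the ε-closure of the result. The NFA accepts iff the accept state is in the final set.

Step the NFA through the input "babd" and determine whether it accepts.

Answer: REJECT

Derivation:
initial (ε-close {0}): {0}
'b' @ 1: {}  — no active states
rest 'abd' ignored (set empty)
after full input: {}  (accept=5 not in)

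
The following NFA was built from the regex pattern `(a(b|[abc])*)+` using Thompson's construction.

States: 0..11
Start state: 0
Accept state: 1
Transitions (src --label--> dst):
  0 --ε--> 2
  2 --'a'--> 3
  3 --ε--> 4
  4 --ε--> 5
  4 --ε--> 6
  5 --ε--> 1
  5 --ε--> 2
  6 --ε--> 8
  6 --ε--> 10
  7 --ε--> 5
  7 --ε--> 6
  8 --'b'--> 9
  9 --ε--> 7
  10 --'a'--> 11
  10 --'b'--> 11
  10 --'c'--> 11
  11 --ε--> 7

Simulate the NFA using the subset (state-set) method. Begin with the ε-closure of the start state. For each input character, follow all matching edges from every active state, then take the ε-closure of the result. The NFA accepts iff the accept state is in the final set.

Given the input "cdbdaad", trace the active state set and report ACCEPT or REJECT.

Answer: REJECT

Steps:
S₀ = ε-closure({0}) = {0,2}
'c' @ 1: {}  — no active states
rest 'dbdaad' ignored (set empty)
end set {} — state 1 not in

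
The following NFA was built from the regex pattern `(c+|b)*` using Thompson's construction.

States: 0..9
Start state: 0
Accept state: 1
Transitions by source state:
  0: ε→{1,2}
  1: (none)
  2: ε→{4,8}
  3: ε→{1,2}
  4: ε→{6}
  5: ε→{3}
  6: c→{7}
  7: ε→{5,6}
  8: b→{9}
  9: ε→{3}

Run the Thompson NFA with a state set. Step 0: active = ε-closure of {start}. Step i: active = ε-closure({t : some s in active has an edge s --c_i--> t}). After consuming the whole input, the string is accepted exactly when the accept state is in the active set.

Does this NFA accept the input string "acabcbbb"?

S₀ = ε-closure({0}) = {0,1,2,4,6,8}
'a' @ 1: {}  — state set empty
rest 'cabcbbb' ignored (set empty)
after full input: {}  (accept=1 not in)

Answer: REJECT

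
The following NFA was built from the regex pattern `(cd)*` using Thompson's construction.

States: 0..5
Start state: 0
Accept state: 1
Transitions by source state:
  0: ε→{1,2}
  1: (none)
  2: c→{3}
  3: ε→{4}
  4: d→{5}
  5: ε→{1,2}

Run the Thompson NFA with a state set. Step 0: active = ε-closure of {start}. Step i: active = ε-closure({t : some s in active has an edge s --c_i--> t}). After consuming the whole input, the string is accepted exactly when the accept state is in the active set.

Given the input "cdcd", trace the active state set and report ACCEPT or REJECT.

Answer: ACCEPT

Trace:
start: ε-closure({0}) = {0,1,2}
'c' @ 1: {3,4}
'd' @ 2: {1,2,5}  [accepting]
'c' @ 3: {3,4}
'd' @ 4: {1,2,5}  [accepting]
after full input: {1,2,5}  (accept=1 in)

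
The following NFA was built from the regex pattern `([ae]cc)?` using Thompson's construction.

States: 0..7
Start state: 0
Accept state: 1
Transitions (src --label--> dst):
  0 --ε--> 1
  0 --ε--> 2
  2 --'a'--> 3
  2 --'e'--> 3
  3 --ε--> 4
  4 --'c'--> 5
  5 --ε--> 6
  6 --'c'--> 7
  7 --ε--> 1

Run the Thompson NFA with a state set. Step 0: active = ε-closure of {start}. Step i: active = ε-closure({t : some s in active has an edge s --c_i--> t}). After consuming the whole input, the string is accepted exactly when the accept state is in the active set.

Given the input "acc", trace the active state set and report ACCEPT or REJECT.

start: ε-closure({0}) = {0,1,2}
'a' @ 1: {3,4}
'c' @ 2: {5,6}
'c' @ 3: {1,7}  [accepting]
final: {1,7}; accept 1 in set

Answer: ACCEPT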